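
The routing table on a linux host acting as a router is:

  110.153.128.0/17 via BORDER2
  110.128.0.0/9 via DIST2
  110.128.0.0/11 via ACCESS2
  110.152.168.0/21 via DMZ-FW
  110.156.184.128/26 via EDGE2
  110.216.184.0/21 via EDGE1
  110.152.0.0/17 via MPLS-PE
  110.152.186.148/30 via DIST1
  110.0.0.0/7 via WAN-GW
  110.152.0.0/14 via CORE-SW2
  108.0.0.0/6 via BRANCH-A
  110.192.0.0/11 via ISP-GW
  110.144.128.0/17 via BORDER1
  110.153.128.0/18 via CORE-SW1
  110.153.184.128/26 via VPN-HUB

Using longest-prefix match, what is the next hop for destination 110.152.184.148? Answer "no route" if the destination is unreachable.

Routes whose prefix contains 110.152.184.148:
  108.0.0.0/6 (108.0.0.0 - 111.255.255.255) -> BRANCH-A
  110.0.0.0/7 (110.0.0.0 - 111.255.255.255) -> WAN-GW
  110.128.0.0/9 (110.128.0.0 - 110.255.255.255) -> DIST2
  110.128.0.0/11 (110.128.0.0 - 110.159.255.255) -> ACCESS2
  110.152.0.0/14 (110.152.0.0 - 110.155.255.255) -> CORE-SW2
More-specific entries that do NOT match:
  110.152.186.148/30 (110.152.186.148 - 110.152.186.151) does not contain 110.152.184.148
  110.156.184.128/26 (110.156.184.128 - 110.156.184.191) does not contain 110.152.184.148
  110.153.184.128/26 (110.153.184.128 - 110.153.184.191) does not contain 110.152.184.148
  110.152.168.0/21 (110.152.168.0 - 110.152.175.255) does not contain 110.152.184.148
  110.216.184.0/21 (110.216.184.0 - 110.216.191.255) does not contain 110.152.184.148
  110.153.128.0/18 (110.153.128.0 - 110.153.191.255) does not contain 110.152.184.148
  110.153.128.0/17 (110.153.128.0 - 110.153.255.255) does not contain 110.152.184.148
  110.152.0.0/17 (110.152.0.0 - 110.152.127.255) does not contain 110.152.184.148
  110.144.128.0/17 (110.144.128.0 - 110.144.255.255) does not contain 110.152.184.148
Longest matching prefix is /14 -> next hop CORE-SW2.

CORE-SW2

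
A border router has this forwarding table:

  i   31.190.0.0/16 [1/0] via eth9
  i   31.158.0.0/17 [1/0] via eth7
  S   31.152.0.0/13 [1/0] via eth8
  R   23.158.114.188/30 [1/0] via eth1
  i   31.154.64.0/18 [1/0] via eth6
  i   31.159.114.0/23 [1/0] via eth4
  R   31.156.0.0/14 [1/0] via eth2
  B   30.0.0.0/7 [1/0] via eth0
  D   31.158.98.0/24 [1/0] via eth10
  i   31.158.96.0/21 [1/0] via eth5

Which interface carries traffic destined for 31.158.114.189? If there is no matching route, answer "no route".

Routes whose prefix contains 31.158.114.189:
  30.0.0.0/7 (30.0.0.0 - 31.255.255.255) -> eth0
  31.152.0.0/13 (31.152.0.0 - 31.159.255.255) -> eth8
  31.156.0.0/14 (31.156.0.0 - 31.159.255.255) -> eth2
  31.158.0.0/17 (31.158.0.0 - 31.158.127.255) -> eth7
More-specific entries that do NOT match:
  23.158.114.188/30 (23.158.114.188 - 23.158.114.191) does not contain 31.158.114.189
  31.158.98.0/24 (31.158.98.0 - 31.158.98.255) does not contain 31.158.114.189
  31.159.114.0/23 (31.159.114.0 - 31.159.115.255) does not contain 31.158.114.189
  31.158.96.0/21 (31.158.96.0 - 31.158.103.255) does not contain 31.158.114.189
  31.154.64.0/18 (31.154.64.0 - 31.154.127.255) does not contain 31.158.114.189
Longest matching prefix is /17 -> interface eth7.

eth7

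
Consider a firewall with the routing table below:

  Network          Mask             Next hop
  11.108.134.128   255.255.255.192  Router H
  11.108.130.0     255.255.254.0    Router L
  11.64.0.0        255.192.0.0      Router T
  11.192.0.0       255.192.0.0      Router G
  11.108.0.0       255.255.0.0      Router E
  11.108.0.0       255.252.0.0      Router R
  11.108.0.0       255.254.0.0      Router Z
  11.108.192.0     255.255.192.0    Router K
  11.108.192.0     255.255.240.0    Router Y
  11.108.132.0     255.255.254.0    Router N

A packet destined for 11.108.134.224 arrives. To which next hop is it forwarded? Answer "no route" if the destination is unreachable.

Router E

Routes whose prefix contains 11.108.134.224:
  11.64.0.0/10 (11.64.0.0 - 11.127.255.255) -> Router T
  11.108.0.0/14 (11.108.0.0 - 11.111.255.255) -> Router R
  11.108.0.0/15 (11.108.0.0 - 11.109.255.255) -> Router Z
  11.108.0.0/16 (11.108.0.0 - 11.108.255.255) -> Router E
More-specific entries that do NOT match:
  11.108.134.128/26 (11.108.134.128 - 11.108.134.191) does not contain 11.108.134.224
  11.108.130.0/23 (11.108.130.0 - 11.108.131.255) does not contain 11.108.134.224
  11.108.132.0/23 (11.108.132.0 - 11.108.133.255) does not contain 11.108.134.224
  11.108.192.0/20 (11.108.192.0 - 11.108.207.255) does not contain 11.108.134.224
  11.108.192.0/18 (11.108.192.0 - 11.108.255.255) does not contain 11.108.134.224
Longest matching prefix is /16 -> next hop Router E.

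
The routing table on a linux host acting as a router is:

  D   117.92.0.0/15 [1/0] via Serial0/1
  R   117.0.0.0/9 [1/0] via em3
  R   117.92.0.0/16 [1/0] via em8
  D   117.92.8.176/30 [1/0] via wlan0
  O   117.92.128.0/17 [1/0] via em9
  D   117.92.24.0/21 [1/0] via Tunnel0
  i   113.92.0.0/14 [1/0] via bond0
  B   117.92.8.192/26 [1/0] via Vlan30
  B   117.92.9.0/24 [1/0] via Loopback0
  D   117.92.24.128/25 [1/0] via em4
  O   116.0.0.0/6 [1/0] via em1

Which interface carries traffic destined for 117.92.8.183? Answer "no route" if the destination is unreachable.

em8

Routes whose prefix contains 117.92.8.183:
  116.0.0.0/6 (116.0.0.0 - 119.255.255.255) -> em1
  117.0.0.0/9 (117.0.0.0 - 117.127.255.255) -> em3
  117.92.0.0/15 (117.92.0.0 - 117.93.255.255) -> Serial0/1
  117.92.0.0/16 (117.92.0.0 - 117.92.255.255) -> em8
More-specific entries that do NOT match:
  117.92.8.176/30 (117.92.8.176 - 117.92.8.179) does not contain 117.92.8.183
  117.92.8.192/26 (117.92.8.192 - 117.92.8.255) does not contain 117.92.8.183
  117.92.24.128/25 (117.92.24.128 - 117.92.24.255) does not contain 117.92.8.183
  117.92.9.0/24 (117.92.9.0 - 117.92.9.255) does not contain 117.92.8.183
  117.92.24.0/21 (117.92.24.0 - 117.92.31.255) does not contain 117.92.8.183
  117.92.128.0/17 (117.92.128.0 - 117.92.255.255) does not contain 117.92.8.183
Longest matching prefix is /16 -> interface em8.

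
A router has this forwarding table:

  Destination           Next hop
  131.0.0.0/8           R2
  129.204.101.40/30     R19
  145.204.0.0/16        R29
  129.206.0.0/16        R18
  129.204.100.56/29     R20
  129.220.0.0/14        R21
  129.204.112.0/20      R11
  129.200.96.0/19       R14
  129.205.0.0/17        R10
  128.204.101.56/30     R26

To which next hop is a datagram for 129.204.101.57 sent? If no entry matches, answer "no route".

no route

No entry's prefix contains 129.204.101.57; there is no default route.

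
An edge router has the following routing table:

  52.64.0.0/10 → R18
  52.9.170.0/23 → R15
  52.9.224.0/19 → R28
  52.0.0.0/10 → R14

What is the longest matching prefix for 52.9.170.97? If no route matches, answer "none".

52.9.170.0/23

Entries matching 52.9.170.97:
  52.0.0.0/10 (52.0.0.0 - 52.63.255.255)
  52.9.170.0/23 (52.9.170.0 - 52.9.171.255)
Most specific is 52.9.170.0/23.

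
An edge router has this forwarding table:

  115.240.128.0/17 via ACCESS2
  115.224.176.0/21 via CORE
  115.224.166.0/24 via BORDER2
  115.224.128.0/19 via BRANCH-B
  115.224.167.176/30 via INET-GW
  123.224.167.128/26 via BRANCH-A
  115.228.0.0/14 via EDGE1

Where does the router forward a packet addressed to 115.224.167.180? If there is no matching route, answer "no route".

no route

No entry's prefix contains 115.224.167.180; there is no default route.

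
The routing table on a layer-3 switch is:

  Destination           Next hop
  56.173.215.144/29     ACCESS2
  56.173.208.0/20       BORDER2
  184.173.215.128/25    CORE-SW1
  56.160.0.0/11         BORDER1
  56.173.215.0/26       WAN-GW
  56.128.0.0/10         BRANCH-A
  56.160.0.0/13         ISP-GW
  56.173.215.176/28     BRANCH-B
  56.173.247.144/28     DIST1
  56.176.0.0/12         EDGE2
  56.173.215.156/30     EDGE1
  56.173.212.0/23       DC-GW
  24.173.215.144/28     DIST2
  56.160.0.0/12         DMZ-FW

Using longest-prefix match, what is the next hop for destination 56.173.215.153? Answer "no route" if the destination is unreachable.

BORDER2

Routes whose prefix contains 56.173.215.153:
  56.128.0.0/10 (56.128.0.0 - 56.191.255.255) -> BRANCH-A
  56.160.0.0/11 (56.160.0.0 - 56.191.255.255) -> BORDER1
  56.160.0.0/12 (56.160.0.0 - 56.175.255.255) -> DMZ-FW
  56.173.208.0/20 (56.173.208.0 - 56.173.223.255) -> BORDER2
More-specific entries that do NOT match:
  56.173.215.156/30 (56.173.215.156 - 56.173.215.159) does not contain 56.173.215.153
  56.173.215.144/29 (56.173.215.144 - 56.173.215.151) does not contain 56.173.215.153
  56.173.215.176/28 (56.173.215.176 - 56.173.215.191) does not contain 56.173.215.153
  56.173.247.144/28 (56.173.247.144 - 56.173.247.159) does not contain 56.173.215.153
  24.173.215.144/28 (24.173.215.144 - 24.173.215.159) does not contain 56.173.215.153
  56.173.215.0/26 (56.173.215.0 - 56.173.215.63) does not contain 56.173.215.153
  184.173.215.128/25 (184.173.215.128 - 184.173.215.255) does not contain 56.173.215.153
  56.173.212.0/23 (56.173.212.0 - 56.173.213.255) does not contain 56.173.215.153
Longest matching prefix is /20 -> next hop BORDER2.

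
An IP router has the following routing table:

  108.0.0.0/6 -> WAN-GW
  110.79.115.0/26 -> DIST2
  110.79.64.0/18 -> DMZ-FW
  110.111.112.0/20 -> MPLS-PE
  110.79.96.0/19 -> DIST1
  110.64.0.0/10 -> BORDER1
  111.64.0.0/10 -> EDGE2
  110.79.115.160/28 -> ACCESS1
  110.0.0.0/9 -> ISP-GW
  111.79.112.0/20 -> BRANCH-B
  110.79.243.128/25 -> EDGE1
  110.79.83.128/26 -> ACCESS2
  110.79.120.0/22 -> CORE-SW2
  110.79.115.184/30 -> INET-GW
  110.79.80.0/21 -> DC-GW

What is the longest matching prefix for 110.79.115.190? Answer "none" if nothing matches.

110.79.96.0/19

Entries matching 110.79.115.190:
  108.0.0.0/6 (108.0.0.0 - 111.255.255.255)
  110.0.0.0/9 (110.0.0.0 - 110.127.255.255)
  110.64.0.0/10 (110.64.0.0 - 110.127.255.255)
  110.79.64.0/18 (110.79.64.0 - 110.79.127.255)
  110.79.96.0/19 (110.79.96.0 - 110.79.127.255)
Most specific is 110.79.96.0/19.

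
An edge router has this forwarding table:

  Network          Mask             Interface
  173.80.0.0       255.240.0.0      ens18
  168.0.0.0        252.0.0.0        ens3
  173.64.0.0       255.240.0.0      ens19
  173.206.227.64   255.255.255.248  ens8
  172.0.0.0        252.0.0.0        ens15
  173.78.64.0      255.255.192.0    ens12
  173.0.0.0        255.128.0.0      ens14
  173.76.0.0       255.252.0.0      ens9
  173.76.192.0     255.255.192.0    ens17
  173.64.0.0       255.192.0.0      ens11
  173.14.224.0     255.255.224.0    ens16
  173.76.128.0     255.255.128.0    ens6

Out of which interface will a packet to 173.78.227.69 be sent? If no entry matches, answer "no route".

ens9

Routes whose prefix contains 173.78.227.69:
  172.0.0.0/6 (172.0.0.0 - 175.255.255.255) -> ens15
  173.0.0.0/9 (173.0.0.0 - 173.127.255.255) -> ens14
  173.64.0.0/10 (173.64.0.0 - 173.127.255.255) -> ens11
  173.64.0.0/12 (173.64.0.0 - 173.79.255.255) -> ens19
  173.76.0.0/14 (173.76.0.0 - 173.79.255.255) -> ens9
More-specific entries that do NOT match:
  173.206.227.64/29 (173.206.227.64 - 173.206.227.71) does not contain 173.78.227.69
  173.14.224.0/19 (173.14.224.0 - 173.14.255.255) does not contain 173.78.227.69
  173.78.64.0/18 (173.78.64.0 - 173.78.127.255) does not contain 173.78.227.69
  173.76.192.0/18 (173.76.192.0 - 173.76.255.255) does not contain 173.78.227.69
  173.76.128.0/17 (173.76.128.0 - 173.76.255.255) does not contain 173.78.227.69
Longest matching prefix is /14 -> interface ens9.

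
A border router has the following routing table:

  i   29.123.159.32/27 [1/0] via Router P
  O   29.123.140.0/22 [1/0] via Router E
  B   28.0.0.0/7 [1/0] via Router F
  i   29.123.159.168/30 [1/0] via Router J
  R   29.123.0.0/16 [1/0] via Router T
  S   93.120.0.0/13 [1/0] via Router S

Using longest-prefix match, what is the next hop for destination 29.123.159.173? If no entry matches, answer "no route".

Routes whose prefix contains 29.123.159.173:
  28.0.0.0/7 (28.0.0.0 - 29.255.255.255) -> Router F
  29.123.0.0/16 (29.123.0.0 - 29.123.255.255) -> Router T
More-specific entries that do NOT match:
  29.123.159.168/30 (29.123.159.168 - 29.123.159.171) does not contain 29.123.159.173
  29.123.159.32/27 (29.123.159.32 - 29.123.159.63) does not contain 29.123.159.173
  29.123.140.0/22 (29.123.140.0 - 29.123.143.255) does not contain 29.123.159.173
Longest matching prefix is /16 -> next hop Router T.

Router T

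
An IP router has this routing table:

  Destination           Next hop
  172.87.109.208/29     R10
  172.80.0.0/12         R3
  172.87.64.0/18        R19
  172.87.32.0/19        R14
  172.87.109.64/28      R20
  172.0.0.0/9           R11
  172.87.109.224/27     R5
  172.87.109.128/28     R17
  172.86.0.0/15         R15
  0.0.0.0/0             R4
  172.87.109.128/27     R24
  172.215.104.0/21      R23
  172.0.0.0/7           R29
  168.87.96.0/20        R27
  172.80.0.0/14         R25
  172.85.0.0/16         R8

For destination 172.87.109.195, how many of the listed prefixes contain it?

Prefixes containing 172.87.109.195:
  0.0.0.0/0 (default, matches everything)
  172.0.0.0/7 (172.0.0.0 - 173.255.255.255)
  172.0.0.0/9 (172.0.0.0 - 172.127.255.255)
  172.80.0.0/12 (172.80.0.0 - 172.95.255.255)
  172.86.0.0/15 (172.86.0.0 - 172.87.255.255)
  172.87.64.0/18 (172.87.64.0 - 172.87.127.255)
Total matching entries: 6.

6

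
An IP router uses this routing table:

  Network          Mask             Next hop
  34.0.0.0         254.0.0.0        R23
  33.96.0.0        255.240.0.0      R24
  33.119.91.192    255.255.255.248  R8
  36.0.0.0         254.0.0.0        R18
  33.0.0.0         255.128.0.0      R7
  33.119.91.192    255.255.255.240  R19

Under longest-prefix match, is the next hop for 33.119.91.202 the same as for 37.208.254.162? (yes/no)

no

33.119.91.202: longest match 33.119.91.192/28 -> R19
37.208.254.162: longest match 36.0.0.0/7 -> R18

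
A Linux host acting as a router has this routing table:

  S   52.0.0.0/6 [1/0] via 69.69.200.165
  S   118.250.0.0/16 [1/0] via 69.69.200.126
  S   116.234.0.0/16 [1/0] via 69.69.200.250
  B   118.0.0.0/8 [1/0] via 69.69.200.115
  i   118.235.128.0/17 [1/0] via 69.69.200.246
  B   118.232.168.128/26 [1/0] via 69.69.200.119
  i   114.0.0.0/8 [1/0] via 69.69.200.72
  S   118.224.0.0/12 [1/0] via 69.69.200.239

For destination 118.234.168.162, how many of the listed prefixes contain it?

Prefixes containing 118.234.168.162:
  118.0.0.0/8 (118.0.0.0 - 118.255.255.255)
  118.224.0.0/12 (118.224.0.0 - 118.239.255.255)
Total matching entries: 2.

2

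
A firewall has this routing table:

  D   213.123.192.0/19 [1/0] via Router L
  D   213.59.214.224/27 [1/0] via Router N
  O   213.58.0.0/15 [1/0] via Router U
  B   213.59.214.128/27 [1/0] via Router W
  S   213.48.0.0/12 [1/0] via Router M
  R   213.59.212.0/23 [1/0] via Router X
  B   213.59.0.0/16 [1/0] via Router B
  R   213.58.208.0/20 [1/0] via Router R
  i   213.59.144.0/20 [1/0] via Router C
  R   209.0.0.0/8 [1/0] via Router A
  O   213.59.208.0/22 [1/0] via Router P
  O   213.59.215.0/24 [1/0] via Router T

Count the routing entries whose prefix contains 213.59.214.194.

Prefixes containing 213.59.214.194:
  213.48.0.0/12 (213.48.0.0 - 213.63.255.255)
  213.58.0.0/15 (213.58.0.0 - 213.59.255.255)
  213.59.0.0/16 (213.59.0.0 - 213.59.255.255)
Total matching entries: 3.

3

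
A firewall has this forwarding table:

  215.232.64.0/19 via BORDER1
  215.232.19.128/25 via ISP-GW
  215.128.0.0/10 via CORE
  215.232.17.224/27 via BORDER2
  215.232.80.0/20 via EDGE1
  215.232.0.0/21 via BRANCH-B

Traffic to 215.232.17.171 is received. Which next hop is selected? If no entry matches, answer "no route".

no route

No entry's prefix contains 215.232.17.171; there is no default route.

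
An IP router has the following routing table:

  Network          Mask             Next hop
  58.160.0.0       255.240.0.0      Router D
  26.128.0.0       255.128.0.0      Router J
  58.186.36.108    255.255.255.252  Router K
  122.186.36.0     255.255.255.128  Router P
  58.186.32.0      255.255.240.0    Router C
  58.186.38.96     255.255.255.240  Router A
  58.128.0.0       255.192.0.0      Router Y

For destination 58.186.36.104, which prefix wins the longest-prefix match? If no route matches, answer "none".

58.186.32.0/20

Entries matching 58.186.36.104:
  58.128.0.0/10 (58.128.0.0 - 58.191.255.255)
  58.186.32.0/20 (58.186.32.0 - 58.186.47.255)
Most specific is 58.186.32.0/20.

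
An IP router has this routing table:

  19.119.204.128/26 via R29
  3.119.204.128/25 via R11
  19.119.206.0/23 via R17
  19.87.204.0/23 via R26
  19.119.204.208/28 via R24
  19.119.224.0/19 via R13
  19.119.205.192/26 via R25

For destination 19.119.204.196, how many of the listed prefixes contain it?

0

No listed prefix contains 19.119.204.196.
Total matching entries: 0.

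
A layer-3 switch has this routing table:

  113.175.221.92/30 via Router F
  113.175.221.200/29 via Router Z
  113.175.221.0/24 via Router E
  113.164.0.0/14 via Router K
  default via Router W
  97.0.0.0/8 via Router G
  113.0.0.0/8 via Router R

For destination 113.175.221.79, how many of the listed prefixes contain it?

Prefixes containing 113.175.221.79:
  0.0.0.0/0 (default, matches everything)
  113.0.0.0/8 (113.0.0.0 - 113.255.255.255)
  113.175.221.0/24 (113.175.221.0 - 113.175.221.255)
Total matching entries: 3.

3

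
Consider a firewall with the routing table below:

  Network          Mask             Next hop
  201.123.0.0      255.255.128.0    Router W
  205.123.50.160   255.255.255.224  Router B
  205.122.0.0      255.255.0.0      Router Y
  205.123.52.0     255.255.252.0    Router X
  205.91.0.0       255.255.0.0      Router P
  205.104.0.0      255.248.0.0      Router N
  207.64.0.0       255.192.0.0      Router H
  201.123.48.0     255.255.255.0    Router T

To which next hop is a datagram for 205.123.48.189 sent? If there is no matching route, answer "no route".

no route

No entry's prefix contains 205.123.48.189; there is no default route.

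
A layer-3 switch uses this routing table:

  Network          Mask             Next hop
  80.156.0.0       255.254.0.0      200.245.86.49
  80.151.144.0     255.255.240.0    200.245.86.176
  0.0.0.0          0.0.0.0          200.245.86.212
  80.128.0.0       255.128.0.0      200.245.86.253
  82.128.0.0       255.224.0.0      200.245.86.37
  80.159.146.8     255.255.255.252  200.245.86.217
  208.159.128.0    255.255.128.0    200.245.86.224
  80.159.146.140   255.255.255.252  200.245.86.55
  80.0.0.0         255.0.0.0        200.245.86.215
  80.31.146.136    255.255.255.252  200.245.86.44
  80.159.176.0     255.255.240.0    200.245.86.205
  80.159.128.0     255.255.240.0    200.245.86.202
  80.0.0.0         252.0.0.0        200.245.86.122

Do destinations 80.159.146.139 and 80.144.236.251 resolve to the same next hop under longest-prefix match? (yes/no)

yes

80.159.146.139: longest match 80.128.0.0/9 -> 200.245.86.253
80.144.236.251: longest match 80.128.0.0/9 -> 200.245.86.253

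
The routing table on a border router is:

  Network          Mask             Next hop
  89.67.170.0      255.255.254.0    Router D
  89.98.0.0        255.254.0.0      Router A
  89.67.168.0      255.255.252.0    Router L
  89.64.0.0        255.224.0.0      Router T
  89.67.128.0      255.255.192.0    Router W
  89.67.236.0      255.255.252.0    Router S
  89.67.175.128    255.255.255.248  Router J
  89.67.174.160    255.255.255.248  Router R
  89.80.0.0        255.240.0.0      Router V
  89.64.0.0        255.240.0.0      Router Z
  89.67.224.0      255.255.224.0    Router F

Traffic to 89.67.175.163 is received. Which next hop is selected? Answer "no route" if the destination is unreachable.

Router W

Routes whose prefix contains 89.67.175.163:
  89.64.0.0/11 (89.64.0.0 - 89.95.255.255) -> Router T
  89.64.0.0/12 (89.64.0.0 - 89.79.255.255) -> Router Z
  89.67.128.0/18 (89.67.128.0 - 89.67.191.255) -> Router W
More-specific entries that do NOT match:
  89.67.175.128/29 (89.67.175.128 - 89.67.175.135) does not contain 89.67.175.163
  89.67.174.160/29 (89.67.174.160 - 89.67.174.167) does not contain 89.67.175.163
  89.67.170.0/23 (89.67.170.0 - 89.67.171.255) does not contain 89.67.175.163
  89.67.168.0/22 (89.67.168.0 - 89.67.171.255) does not contain 89.67.175.163
  89.67.236.0/22 (89.67.236.0 - 89.67.239.255) does not contain 89.67.175.163
  89.67.224.0/19 (89.67.224.0 - 89.67.255.255) does not contain 89.67.175.163
Longest matching prefix is /18 -> next hop Router W.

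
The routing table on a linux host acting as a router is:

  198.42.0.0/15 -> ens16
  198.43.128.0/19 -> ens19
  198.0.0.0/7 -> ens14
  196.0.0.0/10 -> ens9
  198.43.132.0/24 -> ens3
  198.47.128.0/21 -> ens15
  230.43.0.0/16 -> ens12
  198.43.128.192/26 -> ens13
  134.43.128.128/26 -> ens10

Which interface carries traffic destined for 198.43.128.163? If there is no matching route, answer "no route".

Routes whose prefix contains 198.43.128.163:
  198.0.0.0/7 (198.0.0.0 - 199.255.255.255) -> ens14
  198.42.0.0/15 (198.42.0.0 - 198.43.255.255) -> ens16
  198.43.128.0/19 (198.43.128.0 - 198.43.159.255) -> ens19
More-specific entries that do NOT match:
  198.43.128.192/26 (198.43.128.192 - 198.43.128.255) does not contain 198.43.128.163
  134.43.128.128/26 (134.43.128.128 - 134.43.128.191) does not contain 198.43.128.163
  198.43.132.0/24 (198.43.132.0 - 198.43.132.255) does not contain 198.43.128.163
  198.47.128.0/21 (198.47.128.0 - 198.47.135.255) does not contain 198.43.128.163
Longest matching prefix is /19 -> interface ens19.

ens19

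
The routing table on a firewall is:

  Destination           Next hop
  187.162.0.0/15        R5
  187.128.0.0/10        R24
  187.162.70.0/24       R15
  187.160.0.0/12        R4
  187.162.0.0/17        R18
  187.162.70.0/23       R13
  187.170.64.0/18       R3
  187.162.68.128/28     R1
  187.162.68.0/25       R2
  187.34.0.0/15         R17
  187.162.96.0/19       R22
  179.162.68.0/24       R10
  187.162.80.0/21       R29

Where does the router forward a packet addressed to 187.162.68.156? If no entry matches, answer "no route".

R18

Routes whose prefix contains 187.162.68.156:
  187.128.0.0/10 (187.128.0.0 - 187.191.255.255) -> R24
  187.160.0.0/12 (187.160.0.0 - 187.175.255.255) -> R4
  187.162.0.0/15 (187.162.0.0 - 187.163.255.255) -> R5
  187.162.0.0/17 (187.162.0.0 - 187.162.127.255) -> R18
More-specific entries that do NOT match:
  187.162.68.128/28 (187.162.68.128 - 187.162.68.143) does not contain 187.162.68.156
  187.162.68.0/25 (187.162.68.0 - 187.162.68.127) does not contain 187.162.68.156
  187.162.70.0/24 (187.162.70.0 - 187.162.70.255) does not contain 187.162.68.156
  179.162.68.0/24 (179.162.68.0 - 179.162.68.255) does not contain 187.162.68.156
  187.162.70.0/23 (187.162.70.0 - 187.162.71.255) does not contain 187.162.68.156
  187.162.80.0/21 (187.162.80.0 - 187.162.87.255) does not contain 187.162.68.156
  187.162.96.0/19 (187.162.96.0 - 187.162.127.255) does not contain 187.162.68.156
  187.170.64.0/18 (187.170.64.0 - 187.170.127.255) does not contain 187.162.68.156
Longest matching prefix is /17 -> next hop R18.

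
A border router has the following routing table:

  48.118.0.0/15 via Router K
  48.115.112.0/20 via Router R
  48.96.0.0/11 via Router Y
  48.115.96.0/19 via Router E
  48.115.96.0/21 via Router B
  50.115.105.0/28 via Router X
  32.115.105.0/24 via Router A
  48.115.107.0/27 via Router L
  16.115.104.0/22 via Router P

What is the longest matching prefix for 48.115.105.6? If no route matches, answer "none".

48.115.96.0/19

Entries matching 48.115.105.6:
  48.96.0.0/11 (48.96.0.0 - 48.127.255.255)
  48.115.96.0/19 (48.115.96.0 - 48.115.127.255)
Most specific is 48.115.96.0/19.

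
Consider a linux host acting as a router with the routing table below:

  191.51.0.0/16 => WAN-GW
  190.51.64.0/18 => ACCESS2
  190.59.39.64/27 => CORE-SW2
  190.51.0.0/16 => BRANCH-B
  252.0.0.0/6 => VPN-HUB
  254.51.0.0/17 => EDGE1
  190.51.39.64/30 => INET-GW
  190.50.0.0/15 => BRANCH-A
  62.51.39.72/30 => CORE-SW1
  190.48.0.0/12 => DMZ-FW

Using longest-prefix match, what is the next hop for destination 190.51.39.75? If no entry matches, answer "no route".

BRANCH-B

Routes whose prefix contains 190.51.39.75:
  190.48.0.0/12 (190.48.0.0 - 190.63.255.255) -> DMZ-FW
  190.50.0.0/15 (190.50.0.0 - 190.51.255.255) -> BRANCH-A
  190.51.0.0/16 (190.51.0.0 - 190.51.255.255) -> BRANCH-B
More-specific entries that do NOT match:
  190.51.39.64/30 (190.51.39.64 - 190.51.39.67) does not contain 190.51.39.75
  62.51.39.72/30 (62.51.39.72 - 62.51.39.75) does not contain 190.51.39.75
  190.59.39.64/27 (190.59.39.64 - 190.59.39.95) does not contain 190.51.39.75
  190.51.64.0/18 (190.51.64.0 - 190.51.127.255) does not contain 190.51.39.75
  254.51.0.0/17 (254.51.0.0 - 254.51.127.255) does not contain 190.51.39.75
Longest matching prefix is /16 -> next hop BRANCH-B.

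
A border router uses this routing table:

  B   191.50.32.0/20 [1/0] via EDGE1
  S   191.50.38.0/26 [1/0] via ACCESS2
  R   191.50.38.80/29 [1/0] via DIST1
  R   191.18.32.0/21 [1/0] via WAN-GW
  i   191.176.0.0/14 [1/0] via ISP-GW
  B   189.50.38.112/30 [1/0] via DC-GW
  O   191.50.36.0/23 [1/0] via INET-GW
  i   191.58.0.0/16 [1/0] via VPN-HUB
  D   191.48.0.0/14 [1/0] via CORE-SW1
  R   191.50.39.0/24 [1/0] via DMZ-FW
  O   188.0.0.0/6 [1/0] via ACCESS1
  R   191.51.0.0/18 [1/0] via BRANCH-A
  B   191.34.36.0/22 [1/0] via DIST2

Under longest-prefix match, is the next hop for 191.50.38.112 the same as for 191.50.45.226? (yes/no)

191.50.38.112: longest match 191.50.32.0/20 -> EDGE1
191.50.45.226: longest match 191.50.32.0/20 -> EDGE1

yes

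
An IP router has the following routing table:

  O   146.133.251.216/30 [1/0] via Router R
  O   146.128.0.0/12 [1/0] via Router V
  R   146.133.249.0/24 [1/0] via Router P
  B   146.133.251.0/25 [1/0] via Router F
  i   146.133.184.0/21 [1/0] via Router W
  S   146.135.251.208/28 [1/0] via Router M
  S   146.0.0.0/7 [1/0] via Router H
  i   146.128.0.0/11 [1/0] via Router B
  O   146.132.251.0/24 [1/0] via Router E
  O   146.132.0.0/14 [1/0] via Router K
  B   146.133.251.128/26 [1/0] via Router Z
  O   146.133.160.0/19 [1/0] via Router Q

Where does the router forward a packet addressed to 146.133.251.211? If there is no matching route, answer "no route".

Routes whose prefix contains 146.133.251.211:
  146.0.0.0/7 (146.0.0.0 - 147.255.255.255) -> Router H
  146.128.0.0/11 (146.128.0.0 - 146.159.255.255) -> Router B
  146.128.0.0/12 (146.128.0.0 - 146.143.255.255) -> Router V
  146.132.0.0/14 (146.132.0.0 - 146.135.255.255) -> Router K
More-specific entries that do NOT match:
  146.133.251.216/30 (146.133.251.216 - 146.133.251.219) does not contain 146.133.251.211
  146.135.251.208/28 (146.135.251.208 - 146.135.251.223) does not contain 146.133.251.211
  146.133.251.128/26 (146.133.251.128 - 146.133.251.191) does not contain 146.133.251.211
  146.133.251.0/25 (146.133.251.0 - 146.133.251.127) does not contain 146.133.251.211
  146.133.249.0/24 (146.133.249.0 - 146.133.249.255) does not contain 146.133.251.211
  146.132.251.0/24 (146.132.251.0 - 146.132.251.255) does not contain 146.133.251.211
  146.133.184.0/21 (146.133.184.0 - 146.133.191.255) does not contain 146.133.251.211
  146.133.160.0/19 (146.133.160.0 - 146.133.191.255) does not contain 146.133.251.211
Longest matching prefix is /14 -> next hop Router K.

Router K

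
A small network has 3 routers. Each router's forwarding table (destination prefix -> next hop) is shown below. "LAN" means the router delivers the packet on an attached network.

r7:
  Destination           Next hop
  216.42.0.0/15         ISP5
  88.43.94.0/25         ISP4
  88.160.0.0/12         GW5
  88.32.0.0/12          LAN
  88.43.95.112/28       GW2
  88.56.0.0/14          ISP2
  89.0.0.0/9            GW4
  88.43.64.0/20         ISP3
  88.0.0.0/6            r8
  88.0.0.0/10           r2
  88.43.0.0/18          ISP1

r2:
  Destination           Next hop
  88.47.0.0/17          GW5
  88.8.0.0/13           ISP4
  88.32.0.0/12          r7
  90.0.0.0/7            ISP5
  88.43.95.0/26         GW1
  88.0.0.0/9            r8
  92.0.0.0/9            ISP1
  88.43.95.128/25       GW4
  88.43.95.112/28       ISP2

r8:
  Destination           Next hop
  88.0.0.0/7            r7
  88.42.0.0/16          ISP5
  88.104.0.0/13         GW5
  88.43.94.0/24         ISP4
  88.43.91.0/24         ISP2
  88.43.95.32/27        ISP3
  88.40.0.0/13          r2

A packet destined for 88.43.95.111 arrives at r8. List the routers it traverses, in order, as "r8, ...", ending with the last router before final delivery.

r8, r2, r7

At r8: longest match for 88.43.95.111 is 88.40.0.0/13 -> r2
At r2: longest match for 88.43.95.111 is 88.32.0.0/12 -> r7
At r7: longest match for 88.43.95.111 is 88.32.0.0/12 -> LAN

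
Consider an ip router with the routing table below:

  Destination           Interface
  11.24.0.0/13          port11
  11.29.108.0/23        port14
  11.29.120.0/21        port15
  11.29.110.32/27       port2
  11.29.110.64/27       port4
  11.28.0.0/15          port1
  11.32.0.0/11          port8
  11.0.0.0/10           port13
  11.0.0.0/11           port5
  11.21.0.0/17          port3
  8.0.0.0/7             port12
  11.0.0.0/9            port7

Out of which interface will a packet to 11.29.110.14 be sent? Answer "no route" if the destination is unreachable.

port1

Routes whose prefix contains 11.29.110.14:
  11.0.0.0/9 (11.0.0.0 - 11.127.255.255) -> port7
  11.0.0.0/10 (11.0.0.0 - 11.63.255.255) -> port13
  11.0.0.0/11 (11.0.0.0 - 11.31.255.255) -> port5
  11.24.0.0/13 (11.24.0.0 - 11.31.255.255) -> port11
  11.28.0.0/15 (11.28.0.0 - 11.29.255.255) -> port1
More-specific entries that do NOT match:
  11.29.110.32/27 (11.29.110.32 - 11.29.110.63) does not contain 11.29.110.14
  11.29.110.64/27 (11.29.110.64 - 11.29.110.95) does not contain 11.29.110.14
  11.29.108.0/23 (11.29.108.0 - 11.29.109.255) does not contain 11.29.110.14
  11.29.120.0/21 (11.29.120.0 - 11.29.127.255) does not contain 11.29.110.14
  11.21.0.0/17 (11.21.0.0 - 11.21.127.255) does not contain 11.29.110.14
Longest matching prefix is /15 -> interface port1.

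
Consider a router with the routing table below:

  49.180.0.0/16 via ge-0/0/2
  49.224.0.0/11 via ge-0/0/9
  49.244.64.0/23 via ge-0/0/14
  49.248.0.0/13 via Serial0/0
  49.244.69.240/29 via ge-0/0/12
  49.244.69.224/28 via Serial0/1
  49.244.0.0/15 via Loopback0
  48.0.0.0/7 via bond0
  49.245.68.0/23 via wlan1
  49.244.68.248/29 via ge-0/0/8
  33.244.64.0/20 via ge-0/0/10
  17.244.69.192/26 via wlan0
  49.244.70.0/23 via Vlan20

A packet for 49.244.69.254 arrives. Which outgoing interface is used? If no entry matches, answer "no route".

Routes whose prefix contains 49.244.69.254:
  48.0.0.0/7 (48.0.0.0 - 49.255.255.255) -> bond0
  49.224.0.0/11 (49.224.0.0 - 49.255.255.255) -> ge-0/0/9
  49.244.0.0/15 (49.244.0.0 - 49.245.255.255) -> Loopback0
More-specific entries that do NOT match:
  49.244.69.240/29 (49.244.69.240 - 49.244.69.247) does not contain 49.244.69.254
  49.244.68.248/29 (49.244.68.248 - 49.244.68.255) does not contain 49.244.69.254
  49.244.69.224/28 (49.244.69.224 - 49.244.69.239) does not contain 49.244.69.254
  17.244.69.192/26 (17.244.69.192 - 17.244.69.255) does not contain 49.244.69.254
  49.244.64.0/23 (49.244.64.0 - 49.244.65.255) does not contain 49.244.69.254
  49.245.68.0/23 (49.245.68.0 - 49.245.69.255) does not contain 49.244.69.254
  49.244.70.0/23 (49.244.70.0 - 49.244.71.255) does not contain 49.244.69.254
  33.244.64.0/20 (33.244.64.0 - 33.244.79.255) does not contain 49.244.69.254
  49.180.0.0/16 (49.180.0.0 - 49.180.255.255) does not contain 49.244.69.254
Longest matching prefix is /15 -> interface Loopback0.

Loopback0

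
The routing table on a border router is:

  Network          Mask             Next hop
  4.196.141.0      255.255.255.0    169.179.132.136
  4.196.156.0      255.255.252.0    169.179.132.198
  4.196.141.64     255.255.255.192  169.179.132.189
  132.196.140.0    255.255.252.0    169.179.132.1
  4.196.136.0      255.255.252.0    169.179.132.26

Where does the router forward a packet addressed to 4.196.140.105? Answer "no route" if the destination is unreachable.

no route

No entry's prefix contains 4.196.140.105; there is no default route.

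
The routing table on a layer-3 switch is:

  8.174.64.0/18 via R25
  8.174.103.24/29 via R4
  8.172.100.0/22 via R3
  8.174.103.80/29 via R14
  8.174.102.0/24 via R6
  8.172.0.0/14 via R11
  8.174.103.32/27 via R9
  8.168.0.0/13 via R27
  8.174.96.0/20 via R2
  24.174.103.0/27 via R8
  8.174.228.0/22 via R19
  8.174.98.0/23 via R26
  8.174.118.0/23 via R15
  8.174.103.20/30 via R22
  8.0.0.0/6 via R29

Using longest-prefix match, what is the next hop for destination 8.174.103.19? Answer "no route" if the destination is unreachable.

R2

Routes whose prefix contains 8.174.103.19:
  8.0.0.0/6 (8.0.0.0 - 11.255.255.255) -> R29
  8.168.0.0/13 (8.168.0.0 - 8.175.255.255) -> R27
  8.172.0.0/14 (8.172.0.0 - 8.175.255.255) -> R11
  8.174.64.0/18 (8.174.64.0 - 8.174.127.255) -> R25
  8.174.96.0/20 (8.174.96.0 - 8.174.111.255) -> R2
More-specific entries that do NOT match:
  8.174.103.20/30 (8.174.103.20 - 8.174.103.23) does not contain 8.174.103.19
  8.174.103.24/29 (8.174.103.24 - 8.174.103.31) does not contain 8.174.103.19
  8.174.103.80/29 (8.174.103.80 - 8.174.103.87) does not contain 8.174.103.19
  8.174.103.32/27 (8.174.103.32 - 8.174.103.63) does not contain 8.174.103.19
  24.174.103.0/27 (24.174.103.0 - 24.174.103.31) does not contain 8.174.103.19
  8.174.102.0/24 (8.174.102.0 - 8.174.102.255) does not contain 8.174.103.19
  8.174.98.0/23 (8.174.98.0 - 8.174.99.255) does not contain 8.174.103.19
  8.174.118.0/23 (8.174.118.0 - 8.174.119.255) does not contain 8.174.103.19
  8.172.100.0/22 (8.172.100.0 - 8.172.103.255) does not contain 8.174.103.19
  8.174.228.0/22 (8.174.228.0 - 8.174.231.255) does not contain 8.174.103.19
Longest matching prefix is /20 -> next hop R2.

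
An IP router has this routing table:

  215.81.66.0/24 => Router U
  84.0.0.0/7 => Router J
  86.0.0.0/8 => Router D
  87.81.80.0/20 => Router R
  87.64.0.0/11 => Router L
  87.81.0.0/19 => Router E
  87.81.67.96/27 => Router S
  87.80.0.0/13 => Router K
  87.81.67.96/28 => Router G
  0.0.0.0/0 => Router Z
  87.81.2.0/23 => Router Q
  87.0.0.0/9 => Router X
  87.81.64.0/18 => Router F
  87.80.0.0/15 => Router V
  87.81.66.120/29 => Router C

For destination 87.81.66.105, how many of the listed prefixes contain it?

Prefixes containing 87.81.66.105:
  0.0.0.0/0 (default, matches everything)
  87.0.0.0/9 (87.0.0.0 - 87.127.255.255)
  87.64.0.0/11 (87.64.0.0 - 87.95.255.255)
  87.80.0.0/13 (87.80.0.0 - 87.87.255.255)
  87.80.0.0/15 (87.80.0.0 - 87.81.255.255)
  87.81.64.0/18 (87.81.64.0 - 87.81.127.255)
Total matching entries: 6.

6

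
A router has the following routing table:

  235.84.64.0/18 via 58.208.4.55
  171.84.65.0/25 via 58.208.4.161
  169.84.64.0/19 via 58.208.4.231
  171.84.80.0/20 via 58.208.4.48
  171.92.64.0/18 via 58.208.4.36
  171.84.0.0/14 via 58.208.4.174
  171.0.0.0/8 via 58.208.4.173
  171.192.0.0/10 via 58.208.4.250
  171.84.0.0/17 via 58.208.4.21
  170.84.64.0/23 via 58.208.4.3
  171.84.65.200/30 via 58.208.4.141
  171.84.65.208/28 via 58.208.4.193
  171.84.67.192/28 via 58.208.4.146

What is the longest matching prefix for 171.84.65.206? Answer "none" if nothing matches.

Entries matching 171.84.65.206:
  171.0.0.0/8 (171.0.0.0 - 171.255.255.255)
  171.84.0.0/14 (171.84.0.0 - 171.87.255.255)
  171.84.0.0/17 (171.84.0.0 - 171.84.127.255)
Most specific is 171.84.0.0/17.

171.84.0.0/17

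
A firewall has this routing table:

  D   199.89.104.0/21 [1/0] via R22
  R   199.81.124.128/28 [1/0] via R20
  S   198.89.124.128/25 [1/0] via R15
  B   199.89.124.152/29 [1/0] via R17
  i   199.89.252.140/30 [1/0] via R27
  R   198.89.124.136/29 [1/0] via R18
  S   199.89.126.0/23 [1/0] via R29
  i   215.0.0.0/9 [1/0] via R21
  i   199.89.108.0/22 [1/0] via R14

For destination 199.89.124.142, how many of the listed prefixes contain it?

No listed prefix contains 199.89.124.142.
Total matching entries: 0.

0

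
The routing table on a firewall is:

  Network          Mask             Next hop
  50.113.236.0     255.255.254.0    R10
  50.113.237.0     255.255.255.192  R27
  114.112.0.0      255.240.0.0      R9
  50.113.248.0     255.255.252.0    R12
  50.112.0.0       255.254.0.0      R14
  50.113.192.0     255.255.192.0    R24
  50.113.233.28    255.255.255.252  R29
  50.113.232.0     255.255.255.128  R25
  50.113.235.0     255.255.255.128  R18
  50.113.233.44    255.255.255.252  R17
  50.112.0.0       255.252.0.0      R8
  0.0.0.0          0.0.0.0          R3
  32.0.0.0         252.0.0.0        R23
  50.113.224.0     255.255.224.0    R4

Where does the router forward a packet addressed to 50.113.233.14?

R4

Routes whose prefix contains 50.113.233.14:
  0.0.0.0/0 (default, matches everything) -> R3
  50.112.0.0/14 (50.112.0.0 - 50.115.255.255) -> R8
  50.112.0.0/15 (50.112.0.0 - 50.113.255.255) -> R14
  50.113.192.0/18 (50.113.192.0 - 50.113.255.255) -> R24
  50.113.224.0/19 (50.113.224.0 - 50.113.255.255) -> R4
More-specific entries that do NOT match:
  50.113.233.28/30 (50.113.233.28 - 50.113.233.31) does not contain 50.113.233.14
  50.113.233.44/30 (50.113.233.44 - 50.113.233.47) does not contain 50.113.233.14
  50.113.237.0/26 (50.113.237.0 - 50.113.237.63) does not contain 50.113.233.14
  50.113.232.0/25 (50.113.232.0 - 50.113.232.127) does not contain 50.113.233.14
  50.113.235.0/25 (50.113.235.0 - 50.113.235.127) does not contain 50.113.233.14
  50.113.236.0/23 (50.113.236.0 - 50.113.237.255) does not contain 50.113.233.14
  50.113.248.0/22 (50.113.248.0 - 50.113.251.255) does not contain 50.113.233.14
Longest matching prefix is /19 -> next hop R4.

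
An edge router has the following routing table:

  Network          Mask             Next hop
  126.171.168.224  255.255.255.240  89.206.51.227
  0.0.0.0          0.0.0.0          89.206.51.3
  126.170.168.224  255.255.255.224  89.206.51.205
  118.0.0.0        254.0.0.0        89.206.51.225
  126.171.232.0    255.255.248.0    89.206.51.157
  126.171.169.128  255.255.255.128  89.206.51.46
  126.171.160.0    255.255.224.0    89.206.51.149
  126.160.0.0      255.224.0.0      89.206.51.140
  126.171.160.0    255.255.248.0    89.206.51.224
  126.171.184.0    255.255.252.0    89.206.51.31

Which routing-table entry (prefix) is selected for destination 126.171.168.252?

126.171.160.0/19

Entries matching 126.171.168.252:
  0.0.0.0/0 (default, matches everything)
  126.160.0.0/11 (126.160.0.0 - 126.191.255.255)
  126.171.160.0/19 (126.171.160.0 - 126.171.191.255)
Most specific is 126.171.160.0/19.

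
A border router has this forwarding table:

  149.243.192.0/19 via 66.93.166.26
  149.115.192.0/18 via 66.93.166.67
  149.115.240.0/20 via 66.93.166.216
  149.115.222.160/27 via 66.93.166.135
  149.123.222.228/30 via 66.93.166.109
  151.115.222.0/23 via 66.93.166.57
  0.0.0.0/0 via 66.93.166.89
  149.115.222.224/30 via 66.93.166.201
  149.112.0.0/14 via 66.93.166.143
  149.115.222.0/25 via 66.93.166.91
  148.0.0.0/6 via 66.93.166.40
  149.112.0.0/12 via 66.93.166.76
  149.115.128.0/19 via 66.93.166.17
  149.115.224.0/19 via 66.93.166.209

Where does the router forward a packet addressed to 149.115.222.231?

66.93.166.67

Routes whose prefix contains 149.115.222.231:
  0.0.0.0/0 (default, matches everything) -> 66.93.166.89
  148.0.0.0/6 (148.0.0.0 - 151.255.255.255) -> 66.93.166.40
  149.112.0.0/12 (149.112.0.0 - 149.127.255.255) -> 66.93.166.76
  149.112.0.0/14 (149.112.0.0 - 149.115.255.255) -> 66.93.166.143
  149.115.192.0/18 (149.115.192.0 - 149.115.255.255) -> 66.93.166.67
More-specific entries that do NOT match:
  149.123.222.228/30 (149.123.222.228 - 149.123.222.231) does not contain 149.115.222.231
  149.115.222.224/30 (149.115.222.224 - 149.115.222.227) does not contain 149.115.222.231
  149.115.222.160/27 (149.115.222.160 - 149.115.222.191) does not contain 149.115.222.231
  149.115.222.0/25 (149.115.222.0 - 149.115.222.127) does not contain 149.115.222.231
  151.115.222.0/23 (151.115.222.0 - 151.115.223.255) does not contain 149.115.222.231
  149.115.240.0/20 (149.115.240.0 - 149.115.255.255) does not contain 149.115.222.231
  149.243.192.0/19 (149.243.192.0 - 149.243.223.255) does not contain 149.115.222.231
  149.115.128.0/19 (149.115.128.0 - 149.115.159.255) does not contain 149.115.222.231
  149.115.224.0/19 (149.115.224.0 - 149.115.255.255) does not contain 149.115.222.231
Longest matching prefix is /18 -> next hop 66.93.166.67.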